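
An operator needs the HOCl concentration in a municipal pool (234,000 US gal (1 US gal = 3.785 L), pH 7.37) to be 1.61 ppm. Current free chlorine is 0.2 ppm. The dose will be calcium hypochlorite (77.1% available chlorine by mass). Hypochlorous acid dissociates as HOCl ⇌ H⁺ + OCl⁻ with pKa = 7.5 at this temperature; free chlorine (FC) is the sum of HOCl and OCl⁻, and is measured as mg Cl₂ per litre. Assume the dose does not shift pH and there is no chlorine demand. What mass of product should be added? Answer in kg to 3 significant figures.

2.99 kg

Volume: 234,000 US gal × 3.785 L/gal = 885,690 L.
[OCl⁻]/[HOCl] = 10^(pH − pKa) = 10^(7.37 − 7.5) = 0.7413; fraction as HOCl = 1/(1 + 0.7413) = 0.5743.
Free chlorine required for 1.61 ppm HOCl: 1.61 / 0.5743 = 2.804 ppm.
FC to add: 2.804 − 0.2 = 2.604 mg/L as Cl₂.
Cl₂ equivalent: 2.604 mg/L × 885,690 L = 2306 g.
Product at 77.1% available Cl: 2306 / 0.771 = 2991 g.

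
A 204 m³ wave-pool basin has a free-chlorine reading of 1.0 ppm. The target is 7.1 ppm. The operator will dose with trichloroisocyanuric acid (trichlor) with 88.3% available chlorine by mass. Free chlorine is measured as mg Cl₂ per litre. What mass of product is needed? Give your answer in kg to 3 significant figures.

1.41 kg

Volume: 204 m³ = 204,000 L.
Chlorine deficit: 7.1 − 1.0 = 6.1 ppm = 6.1 mg/L as Cl₂.
Cl₂ equivalent needed: 6.1 mg/L × 204,000 L = 1,244,000 mg = 1244 g.
Product at 88.3% available chlorine: 1244 / 0.883 = 1409 g.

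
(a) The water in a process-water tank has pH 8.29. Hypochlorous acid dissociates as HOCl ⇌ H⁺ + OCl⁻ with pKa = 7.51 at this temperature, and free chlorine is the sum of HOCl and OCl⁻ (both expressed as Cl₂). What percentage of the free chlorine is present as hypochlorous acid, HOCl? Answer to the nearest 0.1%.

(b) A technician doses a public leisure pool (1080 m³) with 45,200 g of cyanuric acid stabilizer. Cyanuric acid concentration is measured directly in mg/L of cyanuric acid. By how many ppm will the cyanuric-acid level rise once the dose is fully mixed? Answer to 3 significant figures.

(a) 14.2%; (b) 41.9 ppm

(a) [OCl⁻]/[HOCl] = 10^(pH − pKa) = 10^(8.29 − 7.51) = 10^0.78 = 6.026.
(a) Fraction as HOCl = 1 / (1 + 6.026) = 0.1423.

(b) Volume: 1080 m³ = 1,080,000 L.
(b) Rise: 45,200 g / 1,080,000 L × 1000 = 41.85 mg/L.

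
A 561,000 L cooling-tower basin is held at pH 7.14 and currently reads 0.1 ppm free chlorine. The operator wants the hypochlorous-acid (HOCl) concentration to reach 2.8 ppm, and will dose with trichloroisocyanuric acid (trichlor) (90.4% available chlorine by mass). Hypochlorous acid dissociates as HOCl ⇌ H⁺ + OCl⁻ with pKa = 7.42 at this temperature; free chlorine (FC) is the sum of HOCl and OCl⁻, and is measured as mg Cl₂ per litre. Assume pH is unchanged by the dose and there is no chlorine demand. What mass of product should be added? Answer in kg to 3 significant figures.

[OCl⁻]/[HOCl] = 10^(pH − pKa) = 10^(7.14 − 7.42) = 0.5248; fraction as HOCl = 1/(1 + 0.5248) = 0.6558.
Free chlorine required for 2.8 ppm HOCl: 2.8 / 0.6558 = 4.269 ppm.
FC to add: 4.269 − 0.1 = 4.169 mg/L as Cl₂.
Cl₂ equivalent: 4.169 mg/L × 561,000 L = 2339 g.
Product at 90.4% available Cl: 2339 / 0.904 = 2587 g.

2.59 kg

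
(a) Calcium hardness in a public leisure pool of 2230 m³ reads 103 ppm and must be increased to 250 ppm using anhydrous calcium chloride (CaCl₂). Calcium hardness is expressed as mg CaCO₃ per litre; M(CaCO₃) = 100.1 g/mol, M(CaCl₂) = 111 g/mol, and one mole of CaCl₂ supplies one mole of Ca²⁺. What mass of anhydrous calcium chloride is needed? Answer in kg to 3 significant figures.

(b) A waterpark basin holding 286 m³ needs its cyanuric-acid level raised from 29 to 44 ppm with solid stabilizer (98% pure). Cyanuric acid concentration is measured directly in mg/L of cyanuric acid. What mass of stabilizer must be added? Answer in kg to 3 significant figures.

(a) 364 kg; (b) 4.38 kg

(a) Volume: 2230 m³ = 2,230,000 L.
(a) Hardness to add: (250 − 103) = 147 mg/L as CaCO₃ × 2,230,000 L = 327,800 g as CaCO₃.
(a) Moles of Ca²⁺ (1 mol Ca²⁺ ≡ 1 mol CaCO₃): 327,800 / 100.1 g/mol = 3275 mol.
(a) Mass of CaCl₂: 3275 × 111 = 363,500 g.

(b) Volume: 286 m³ = 286,000 L.
(b) CYA to add: (44 − 29) = 15 mg/L × 286,000 L = 4290 g cyanuric acid.
(b) At 98% purity: 4290 / 0.98 = 4378 g product.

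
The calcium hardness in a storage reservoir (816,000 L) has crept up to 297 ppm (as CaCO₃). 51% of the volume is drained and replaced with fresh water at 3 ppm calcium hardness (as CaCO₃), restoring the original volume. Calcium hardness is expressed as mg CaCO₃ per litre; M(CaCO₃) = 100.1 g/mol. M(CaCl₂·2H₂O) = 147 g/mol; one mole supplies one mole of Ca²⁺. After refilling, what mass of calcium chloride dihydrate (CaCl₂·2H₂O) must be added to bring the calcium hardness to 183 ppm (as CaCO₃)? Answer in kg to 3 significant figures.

43.1 kg

After draining 51% and refilling: 297 × 0.49 + 3 × 0.51 = 147.06 ppm.
Deficit to target: 183 − 147.06 = 35.94 mg/L.
As CaCO₃: 35.94 mg/L × 816,000 L = 29,330 g; ÷ 100.1 = 293 mol Ca²⁺.
Mass: 293 × 147 = 43,070 g.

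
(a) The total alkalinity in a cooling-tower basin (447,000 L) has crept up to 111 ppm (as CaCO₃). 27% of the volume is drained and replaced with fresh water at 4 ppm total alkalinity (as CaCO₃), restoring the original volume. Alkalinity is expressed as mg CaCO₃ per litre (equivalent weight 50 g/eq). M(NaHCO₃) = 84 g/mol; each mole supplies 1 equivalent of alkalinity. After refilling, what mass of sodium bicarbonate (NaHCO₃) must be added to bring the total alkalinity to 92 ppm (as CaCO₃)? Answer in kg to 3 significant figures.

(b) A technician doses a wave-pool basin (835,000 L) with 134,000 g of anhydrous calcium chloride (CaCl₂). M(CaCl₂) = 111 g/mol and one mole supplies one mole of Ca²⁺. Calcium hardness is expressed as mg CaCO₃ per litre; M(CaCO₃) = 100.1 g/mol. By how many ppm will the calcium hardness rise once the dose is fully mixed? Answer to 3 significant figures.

(a) 7.43 kg; (b) 145 ppm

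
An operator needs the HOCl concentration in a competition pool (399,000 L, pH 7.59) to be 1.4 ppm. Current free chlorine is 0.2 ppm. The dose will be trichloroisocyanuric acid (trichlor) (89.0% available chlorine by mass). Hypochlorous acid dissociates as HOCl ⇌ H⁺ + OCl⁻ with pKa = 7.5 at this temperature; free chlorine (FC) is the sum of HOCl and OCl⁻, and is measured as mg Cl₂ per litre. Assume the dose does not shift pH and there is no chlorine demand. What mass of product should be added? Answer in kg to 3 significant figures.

[OCl⁻]/[HOCl] = 10^(pH − pKa) = 10^(7.59 − 7.5) = 1.23; fraction as HOCl = 1/(1 + 1.23) = 0.4484.
Free chlorine required for 1.4 ppm HOCl: 1.4 / 0.4484 = 3.122 ppm.
FC to add: 3.122 − 0.2 = 2.922 mg/L as Cl₂.
Cl₂ equivalent: 2.922 mg/L × 399,000 L = 1166 g.
Product at 89.0% available Cl: 1166 / 0.89 = 1310 g.

1.31 kg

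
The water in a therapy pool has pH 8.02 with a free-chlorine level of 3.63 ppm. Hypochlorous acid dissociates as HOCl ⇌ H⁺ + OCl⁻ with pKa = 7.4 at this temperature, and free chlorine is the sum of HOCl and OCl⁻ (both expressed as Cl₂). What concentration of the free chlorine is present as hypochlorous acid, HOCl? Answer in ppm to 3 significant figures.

0.702 ppm

[OCl⁻]/[HOCl] = 10^(pH − pKa) = 10^(8.02 − 7.4) = 10^0.62 = 4.169.
Fraction as HOCl = 1 / (1 + 4.169) = 0.1935.
HOCl = 0.1935 × 3.63 ppm = 0.7023 ppm.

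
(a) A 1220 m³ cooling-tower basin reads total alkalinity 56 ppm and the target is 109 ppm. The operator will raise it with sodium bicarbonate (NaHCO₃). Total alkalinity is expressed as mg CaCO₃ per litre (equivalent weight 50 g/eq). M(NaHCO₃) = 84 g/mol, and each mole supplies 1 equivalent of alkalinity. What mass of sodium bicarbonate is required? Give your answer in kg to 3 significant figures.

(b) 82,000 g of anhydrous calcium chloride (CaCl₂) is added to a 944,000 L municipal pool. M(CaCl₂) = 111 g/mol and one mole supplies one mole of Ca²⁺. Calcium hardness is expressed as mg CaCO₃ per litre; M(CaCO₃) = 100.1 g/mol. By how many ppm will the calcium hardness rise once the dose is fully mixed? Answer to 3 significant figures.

(a) 109 kg; (b) 78.3 ppm

(a) Volume: 1220 m³ = 1,220,000 L.
(a) Alkalinity to add: (109 − 56) = 53 mg/L as CaCO₃ × 1,220,000 L = 64,660 g as CaCO₃.
(a) Equivalents: 64,660 g ÷ 50 g/eq = 1293 eq.
(a) NaHCO₃ supplies 1 eq per mole → 1293 mol.
(a) Mass: 1293 mol × 84 g/mol = 108,600 g.

(b) Moles of Ca²⁺: 82,000 g ÷ 111 g/mol = 738.7 mol.
(b) As CaCO₃: 738.7 mol × 100.1 g/mol = 73,950 g.
(b) Rise: 73,950 g / 944,000 L × 1000 = 78.33 mg/L.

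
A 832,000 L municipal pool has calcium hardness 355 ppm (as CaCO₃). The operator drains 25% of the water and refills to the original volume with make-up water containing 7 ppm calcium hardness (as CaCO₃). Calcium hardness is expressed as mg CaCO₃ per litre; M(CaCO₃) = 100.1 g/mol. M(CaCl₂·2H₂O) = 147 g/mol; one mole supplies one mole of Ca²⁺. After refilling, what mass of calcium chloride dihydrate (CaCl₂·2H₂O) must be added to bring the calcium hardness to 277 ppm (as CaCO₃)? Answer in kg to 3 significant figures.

11.0 kg

After draining 25% and refilling: 355 × 0.75 + 7 × 0.25 = 268 ppm.
Deficit to target: 277 − 268 = 9 mg/L.
As CaCO₃: 9 mg/L × 832,000 L = 7488 g; ÷ 100.1 = 74.81 mol Ca²⁺.
Mass: 74.81 × 147 = 11,000 g.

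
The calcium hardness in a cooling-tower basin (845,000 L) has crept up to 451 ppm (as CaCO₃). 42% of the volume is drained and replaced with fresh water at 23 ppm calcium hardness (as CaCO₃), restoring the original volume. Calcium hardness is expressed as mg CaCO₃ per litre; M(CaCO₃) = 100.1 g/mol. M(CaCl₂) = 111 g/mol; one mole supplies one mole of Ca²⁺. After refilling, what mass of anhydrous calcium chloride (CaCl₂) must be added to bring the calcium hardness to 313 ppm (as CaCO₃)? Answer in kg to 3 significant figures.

After draining 42% and refilling: 451 × 0.58 + 23 × 0.42 = 271.24 ppm.
Deficit to target: 313 − 271.24 = 41.76 mg/L.
As CaCO₃: 41.76 mg/L × 845,000 L = 35,290 g; ÷ 100.1 = 352.5 mol Ca²⁺.
Mass: 352.5 × 111 = 39,130 g.

39.1 kg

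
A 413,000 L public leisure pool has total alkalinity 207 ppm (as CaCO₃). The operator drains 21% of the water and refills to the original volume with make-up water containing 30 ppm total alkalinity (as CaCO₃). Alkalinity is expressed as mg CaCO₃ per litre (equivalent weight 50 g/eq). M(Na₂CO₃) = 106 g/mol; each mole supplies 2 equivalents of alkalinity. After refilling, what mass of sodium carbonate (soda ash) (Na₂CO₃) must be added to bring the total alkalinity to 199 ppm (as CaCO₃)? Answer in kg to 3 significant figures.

12.8 kg

After draining 21% and refilling: 207 × 0.79 + 30 × 0.21 = 169.83 ppm.
Deficit to target: 199 − 169.83 = 29.17 mg/L.
As CaCO₃: 29.17 mg/L × 413,000 L = 12,050 g; ÷ 50 g/eq ÷ 2 = 120.5 mol Na₂CO₃.
Mass: 120.5 × 106 = 12,770 g.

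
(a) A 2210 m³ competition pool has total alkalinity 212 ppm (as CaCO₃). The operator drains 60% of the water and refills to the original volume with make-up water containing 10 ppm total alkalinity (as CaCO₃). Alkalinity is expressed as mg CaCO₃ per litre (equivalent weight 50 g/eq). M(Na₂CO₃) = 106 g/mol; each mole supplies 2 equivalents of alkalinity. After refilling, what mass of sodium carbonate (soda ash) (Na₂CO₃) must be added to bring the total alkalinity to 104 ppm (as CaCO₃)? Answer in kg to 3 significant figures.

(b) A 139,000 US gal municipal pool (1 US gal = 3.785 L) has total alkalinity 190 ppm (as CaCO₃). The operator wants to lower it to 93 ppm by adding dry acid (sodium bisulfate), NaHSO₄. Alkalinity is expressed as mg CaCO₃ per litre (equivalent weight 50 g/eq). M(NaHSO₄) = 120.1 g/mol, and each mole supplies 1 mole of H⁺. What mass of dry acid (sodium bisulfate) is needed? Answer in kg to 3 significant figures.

(a) 30.9 kg; (b) 123 kg

(a) Volume: 2210 m³ = 2,210,000 L.
(a) After draining 60% and refilling: 212 × 0.40 + 10 × 0.60 = 90.8 ppm.
(a) Deficit to target: 104 − 90.8 = 13.2 mg/L.
(a) As CaCO₃: 13.2 mg/L × 2,210,000 L = 29,170 g; ÷ 50 g/eq ÷ 2 = 291.7 mol Na₂CO₃.
(a) Mass: 291.7 × 106 = 30,920 g.

(b) Volume: 139,000 US gal × 3.785 L/gal = 526,115 L.
(b) Alkalinity to neutralize: (190 − 93) = 97 mg/L as CaCO₃ × 526,115 L = 51,030 g as CaCO₃.
(b) Equivalents of H⁺ required: 51,030 ÷ 50 g/eq = 1021 eq = 1021 mol NaHSO₄.
(b) Mass of NaHSO₄: 1021 × 120.1 = 122,600 g.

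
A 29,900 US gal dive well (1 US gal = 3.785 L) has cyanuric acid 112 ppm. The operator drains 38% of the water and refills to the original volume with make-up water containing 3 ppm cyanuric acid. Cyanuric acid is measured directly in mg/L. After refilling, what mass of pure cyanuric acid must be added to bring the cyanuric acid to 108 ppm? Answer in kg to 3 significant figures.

4.23 kg

Volume: 29,900 US gal × 3.785 L/gal = 113,172 L.
After draining 38% and refilling: 112 × 0.62 + 3 × 0.38 = 70.58 ppm.
Deficit to target: 108 − 70.58 = 37.42 mg/L.
Mass: 37.42 mg/L × 113,172 L = 4235 g cyanuric acid.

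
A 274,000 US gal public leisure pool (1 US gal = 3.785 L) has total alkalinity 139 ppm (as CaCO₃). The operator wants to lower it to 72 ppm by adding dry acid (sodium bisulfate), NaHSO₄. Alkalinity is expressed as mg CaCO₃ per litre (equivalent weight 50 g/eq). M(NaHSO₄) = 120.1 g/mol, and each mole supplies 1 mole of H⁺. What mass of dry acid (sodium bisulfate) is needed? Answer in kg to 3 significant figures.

167 kg

Volume: 274,000 US gal × 3.785 L/gal = 1,037,090 L.
Alkalinity to neutralize: (139 − 72) = 67 mg/L as CaCO₃ × 1,037,090 L = 69,490 g as CaCO₃.
Equivalents of H⁺ required: 69,490 ÷ 50 g/eq = 1390 eq = 1390 mol NaHSO₄.
Mass of NaHSO₄: 1390 × 120.1 = 166,900 g.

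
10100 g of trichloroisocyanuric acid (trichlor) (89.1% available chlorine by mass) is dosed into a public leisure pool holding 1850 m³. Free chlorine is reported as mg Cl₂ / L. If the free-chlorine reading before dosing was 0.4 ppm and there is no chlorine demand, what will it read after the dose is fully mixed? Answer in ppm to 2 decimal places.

5.26 ppm

Volume: 1850 m³ = 1,850,000 L.
Available chlorine delivered: 10,100 g × 0.891 = 8999 g as Cl₂.
Concentration rise: 8999 g / 1,850,000 L = 4.864 mg/L = 4.86 ppm.
Final FC: 0.4 + 4.86 = 5.26 ppm.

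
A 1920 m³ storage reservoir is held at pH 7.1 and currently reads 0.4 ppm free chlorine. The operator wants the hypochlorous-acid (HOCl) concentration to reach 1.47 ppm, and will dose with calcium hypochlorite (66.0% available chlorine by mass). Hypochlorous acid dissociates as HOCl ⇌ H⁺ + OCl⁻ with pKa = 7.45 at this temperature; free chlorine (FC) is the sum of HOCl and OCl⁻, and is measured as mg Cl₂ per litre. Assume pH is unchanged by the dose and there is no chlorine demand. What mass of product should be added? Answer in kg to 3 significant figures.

5.02 kg

Volume: 1920 m³ = 1,920,000 L.
[OCl⁻]/[HOCl] = 10^(pH − pKa) = 10^(7.1 − 7.45) = 0.4467; fraction as HOCl = 1/(1 + 0.4467) = 0.6912.
Free chlorine required for 1.47 ppm HOCl: 1.47 / 0.6912 = 2.127 ppm.
FC to add: 2.127 − 0.4 = 1.727 mg/L as Cl₂.
Cl₂ equivalent: 1.727 mg/L × 1,920,000 L = 3315 g.
Product at 66.0% available Cl: 3315 / 0.66 = 5023 g.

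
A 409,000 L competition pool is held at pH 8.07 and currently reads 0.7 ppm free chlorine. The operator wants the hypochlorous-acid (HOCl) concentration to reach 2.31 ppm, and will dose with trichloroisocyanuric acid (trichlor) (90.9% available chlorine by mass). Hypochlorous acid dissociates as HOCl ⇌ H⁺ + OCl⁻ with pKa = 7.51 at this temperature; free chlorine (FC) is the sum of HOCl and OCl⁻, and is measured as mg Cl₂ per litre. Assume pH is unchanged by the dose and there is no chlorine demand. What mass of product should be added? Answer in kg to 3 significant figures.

[OCl⁻]/[HOCl] = 10^(pH − pKa) = 10^(8.07 − 7.51) = 3.631; fraction as HOCl = 1/(1 + 3.631) = 0.2159.
Free chlorine required for 2.31 ppm HOCl: 2.31 / 0.2159 = 10.7 ppm.
FC to add: 10.7 − 0.7 = 9.997 mg/L as Cl₂.
Cl₂ equivalent: 9.997 mg/L × 409,000 L = 4089 g.
Product at 90.9% available Cl: 4089 / 0.909 = 4498 g.

4.50 kg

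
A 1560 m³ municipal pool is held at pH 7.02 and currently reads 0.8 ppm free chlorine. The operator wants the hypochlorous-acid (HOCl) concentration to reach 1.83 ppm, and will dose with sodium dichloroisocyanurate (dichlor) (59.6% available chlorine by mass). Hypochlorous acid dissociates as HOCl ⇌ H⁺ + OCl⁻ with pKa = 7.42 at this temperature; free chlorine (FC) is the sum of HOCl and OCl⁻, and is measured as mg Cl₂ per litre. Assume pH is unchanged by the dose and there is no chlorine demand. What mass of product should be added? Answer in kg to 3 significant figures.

4.60 kg

Volume: 1560 m³ = 1,560,000 L.
[OCl⁻]/[HOCl] = 10^(pH − pKa) = 10^(7.02 − 7.42) = 0.3981; fraction as HOCl = 1/(1 + 0.3981) = 0.7153.
Free chlorine required for 1.83 ppm HOCl: 1.83 / 0.7153 = 2.559 ppm.
FC to add: 2.559 − 0.8 = 1.759 mg/L as Cl₂.
Cl₂ equivalent: 1.759 mg/L × 1,560,000 L = 2743 g.
Product at 59.6% available Cl: 2743 / 0.596 = 4603 g.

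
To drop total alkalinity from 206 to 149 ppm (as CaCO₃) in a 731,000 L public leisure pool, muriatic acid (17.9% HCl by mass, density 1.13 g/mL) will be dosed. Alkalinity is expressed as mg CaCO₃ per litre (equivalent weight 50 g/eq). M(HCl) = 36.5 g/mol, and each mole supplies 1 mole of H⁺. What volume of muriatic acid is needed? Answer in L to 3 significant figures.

Alkalinity to neutralize: (206 − 149) = 57 mg/L as CaCO₃ × 731,000 L = 41,670 g as CaCO₃.
Equivalents of H⁺ required: 41,670 ÷ 50 g/eq = 833.3 eq = 833.3 mol HCl.
Mass of HCl: 833.3 × 36.5 = 30,420 g.
Mass of 17.9% solution: 30,420 / 0.179 = 169,900 g.
Volume: 169,900 g ÷ 1.13 g/mL = 150,400 mL.

150 L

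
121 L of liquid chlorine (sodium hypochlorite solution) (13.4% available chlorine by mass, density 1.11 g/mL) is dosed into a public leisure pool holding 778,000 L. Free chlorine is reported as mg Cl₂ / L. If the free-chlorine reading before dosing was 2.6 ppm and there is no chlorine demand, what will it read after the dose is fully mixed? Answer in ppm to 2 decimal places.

Mass of solution: 121 L × 1000 mL/L × 1.11 g/mL = 134,300 g.
Available chlorine delivered: 134,300 g × 0.134 = 18,000 g as Cl₂.
Concentration rise: 18,000 g / 778,000 L = 23.13 mg/L = 23.13 ppm.
Final FC: 2.6 + 23.13 = 25.73 ppm.

25.73 ppm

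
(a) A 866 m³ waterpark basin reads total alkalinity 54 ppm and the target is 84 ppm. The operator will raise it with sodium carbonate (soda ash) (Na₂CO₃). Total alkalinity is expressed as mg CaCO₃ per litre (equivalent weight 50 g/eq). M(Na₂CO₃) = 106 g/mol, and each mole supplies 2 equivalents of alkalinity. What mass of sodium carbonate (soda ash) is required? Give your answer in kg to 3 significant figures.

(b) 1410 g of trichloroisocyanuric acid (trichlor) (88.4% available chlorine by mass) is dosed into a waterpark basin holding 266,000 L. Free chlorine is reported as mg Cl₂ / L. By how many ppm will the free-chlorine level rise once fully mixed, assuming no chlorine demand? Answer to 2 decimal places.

(a) 27.5 kg; (b) 4.69 ppm

(a) Volume: 866 m³ = 866,000 L.
(a) Alkalinity to add: (84 − 54) = 30 mg/L as CaCO₃ × 866,000 L = 25,980 g as CaCO₃.
(a) Equivalents: 25,980 g ÷ 50 g/eq = 519.6 eq.
(a) Each mole of Na₂CO₃ supplies 2 eq, so 519.6 / 2 = 259.8 mol.
(a) Mass: 259.8 mol × 106 g/mol = 27,540 g.

(b) Available chlorine delivered: 1410 g × 0.884 = 1246 g as Cl₂.
(b) Concentration rise: 1246 g / 266,000 L = 4.686 mg/L = 4.69 ppm.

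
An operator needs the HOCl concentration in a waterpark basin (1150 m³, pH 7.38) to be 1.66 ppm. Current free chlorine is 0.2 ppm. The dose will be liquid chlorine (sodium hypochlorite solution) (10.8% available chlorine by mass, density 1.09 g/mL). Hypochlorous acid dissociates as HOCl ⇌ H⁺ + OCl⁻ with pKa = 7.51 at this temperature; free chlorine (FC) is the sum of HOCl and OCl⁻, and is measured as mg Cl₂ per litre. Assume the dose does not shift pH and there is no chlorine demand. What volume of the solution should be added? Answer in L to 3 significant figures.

Volume: 1150 m³ = 1,150,000 L.
[OCl⁻]/[HOCl] = 10^(pH − pKa) = 10^(7.38 − 7.51) = 0.7413; fraction as HOCl = 1/(1 + 0.7413) = 0.5743.
Free chlorine required for 1.66 ppm HOCl: 1.66 / 0.5743 = 2.891 ppm.
FC to add: 2.891 − 0.2 = 2.691 mg/L as Cl₂.
Cl₂ equivalent: 2.691 mg/L × 1,150,000 L = 3094 g.
Product at 10.8% available Cl: 3094 / 0.108 = 28,650 g.
Volume: 28,650 g ÷ 1.09 g/mL = 26,280 mL.

26.3 L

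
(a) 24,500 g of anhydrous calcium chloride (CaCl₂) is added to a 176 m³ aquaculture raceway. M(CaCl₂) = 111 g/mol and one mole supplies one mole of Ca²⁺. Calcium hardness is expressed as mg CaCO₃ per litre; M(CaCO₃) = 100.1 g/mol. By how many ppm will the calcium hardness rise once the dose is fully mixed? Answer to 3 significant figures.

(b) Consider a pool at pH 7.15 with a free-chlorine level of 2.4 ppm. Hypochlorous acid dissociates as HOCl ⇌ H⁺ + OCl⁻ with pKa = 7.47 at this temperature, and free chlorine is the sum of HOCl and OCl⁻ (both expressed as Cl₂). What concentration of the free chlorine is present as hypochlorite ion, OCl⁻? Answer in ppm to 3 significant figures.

(a) 126 ppm; (b) 0.777 ppm

(a) Volume: 176 m³ = 176,000 L.
(a) Moles of Ca²⁺: 24,500 g ÷ 111 g/mol = 220.7 mol.
(a) As CaCO₃: 220.7 mol × 100.1 g/mol = 22,090 g.
(a) Rise: 22,090 g / 176,000 L × 1000 = 125.5 mg/L.

(b) [OCl⁻]/[HOCl] = 10^(pH − pKa) = 10^(7.15 − 7.47) = 10^-0.32 = 0.4786.
(b) Fraction as HOCl = 1 / (1 + 0.4786) = 0.6763.
(b) OCl⁻ = (1 − 0.6763) × 2.4 ppm = 0.7769 ppm.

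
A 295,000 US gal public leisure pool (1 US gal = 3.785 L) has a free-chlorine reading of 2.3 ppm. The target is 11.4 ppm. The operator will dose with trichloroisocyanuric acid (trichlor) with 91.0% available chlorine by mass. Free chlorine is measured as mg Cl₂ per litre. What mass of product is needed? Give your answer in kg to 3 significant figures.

Volume: 295,000 US gal × 3.785 L/gal = 1,116,575 L.
Chlorine deficit: 11.4 − 2.3 = 9.1 ppm = 9.1 mg/L as Cl₂.
Cl₂ equivalent needed: 9.1 mg/L × 1,116,575 L = 10,160,000 mg = 10,160 g.
Product at 91.0% available chlorine: 10,160 / 0.91 = 11,170 g.

11.2 kg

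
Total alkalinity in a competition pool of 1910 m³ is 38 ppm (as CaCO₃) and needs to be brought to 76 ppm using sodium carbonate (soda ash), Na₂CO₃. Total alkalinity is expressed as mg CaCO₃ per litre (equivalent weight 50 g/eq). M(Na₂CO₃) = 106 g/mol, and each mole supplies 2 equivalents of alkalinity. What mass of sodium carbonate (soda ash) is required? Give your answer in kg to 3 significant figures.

Volume: 1910 m³ = 1,910,000 L.
Alkalinity to add: (76 − 38) = 38 mg/L as CaCO₃ × 1,910,000 L = 72,580 g as CaCO₃.
Equivalents: 72,580 g ÷ 50 g/eq = 1452 eq.
Each mole of Na₂CO₃ supplies 2 eq, so 1452 / 2 = 725.8 mol.
Mass: 725.8 mol × 106 g/mol = 76,930 g.

76.9 kg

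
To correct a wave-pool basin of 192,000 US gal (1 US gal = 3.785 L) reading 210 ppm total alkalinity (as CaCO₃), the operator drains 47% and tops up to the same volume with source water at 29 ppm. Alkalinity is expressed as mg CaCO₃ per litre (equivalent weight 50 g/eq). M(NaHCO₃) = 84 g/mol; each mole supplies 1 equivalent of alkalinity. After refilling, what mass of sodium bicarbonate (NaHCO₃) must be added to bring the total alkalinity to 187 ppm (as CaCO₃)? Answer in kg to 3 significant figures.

Volume: 192,000 US gal × 3.785 L/gal = 726,720 L.
After draining 47% and refilling: 210 × 0.53 + 29 × 0.47 = 124.93 ppm.
Deficit to target: 187 − 124.93 = 62.07 mg/L.
As CaCO₃: 62.07 mg/L × 726,720 L = 45,110 g; ÷ 50 g/eq ÷ 1 = 902.2 mol NaHCO₃.
Mass: 902.2 × 84 = 75,780 g.

75.8 kg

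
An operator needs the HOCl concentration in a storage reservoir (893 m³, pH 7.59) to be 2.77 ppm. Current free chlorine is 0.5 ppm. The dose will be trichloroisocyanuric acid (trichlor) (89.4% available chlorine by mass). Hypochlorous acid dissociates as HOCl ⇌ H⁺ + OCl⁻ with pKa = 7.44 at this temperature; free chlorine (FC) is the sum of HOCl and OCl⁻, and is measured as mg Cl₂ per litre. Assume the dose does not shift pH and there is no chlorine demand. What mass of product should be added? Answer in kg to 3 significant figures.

Volume: 893 m³ = 893,000 L.
[OCl⁻]/[HOCl] = 10^(pH − pKa) = 10^(7.59 − 7.44) = 1.413; fraction as HOCl = 1/(1 + 1.413) = 0.4145.
Free chlorine required for 2.77 ppm HOCl: 2.77 / 0.4145 = 6.683 ppm.
FC to add: 6.683 − 0.5 = 6.183 mg/L as Cl₂.
Cl₂ equivalent: 6.183 mg/L × 893,000 L = 5521 g.
Product at 89.4% available Cl: 5521 / 0.894 = 6176 g.

6.18 kg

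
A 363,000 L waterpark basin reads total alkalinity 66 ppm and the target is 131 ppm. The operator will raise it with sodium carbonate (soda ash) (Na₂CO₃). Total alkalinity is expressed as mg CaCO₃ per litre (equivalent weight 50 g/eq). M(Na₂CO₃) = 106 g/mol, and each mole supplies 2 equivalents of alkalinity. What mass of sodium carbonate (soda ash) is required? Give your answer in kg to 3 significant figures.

25.0 kg

Alkalinity to add: (131 − 66) = 65 mg/L as CaCO₃ × 363,000 L = 23,600 g as CaCO₃.
Equivalents: 23,600 g ÷ 50 g/eq = 471.9 eq.
Each mole of Na₂CO₃ supplies 2 eq, so 471.9 / 2 = 235.9 mol.
Mass: 235.9 mol × 106 g/mol = 25,010 g.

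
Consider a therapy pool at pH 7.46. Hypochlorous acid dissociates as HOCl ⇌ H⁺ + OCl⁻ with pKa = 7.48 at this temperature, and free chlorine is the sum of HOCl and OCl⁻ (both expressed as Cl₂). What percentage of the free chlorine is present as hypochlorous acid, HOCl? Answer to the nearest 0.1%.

[OCl⁻]/[HOCl] = 10^(pH − pKa) = 10^(7.46 − 7.48) = 10^-0.02 = 0.955.
Fraction as HOCl = 1 / (1 + 0.955) = 0.5115.

51.2%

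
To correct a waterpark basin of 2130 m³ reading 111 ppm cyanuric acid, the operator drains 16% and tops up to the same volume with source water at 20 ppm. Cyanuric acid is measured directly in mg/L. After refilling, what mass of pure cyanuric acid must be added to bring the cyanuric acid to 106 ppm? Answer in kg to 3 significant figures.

Volume: 2130 m³ = 2,130,000 L.
After draining 16% and refilling: 111 × 0.84 + 20 × 0.16 = 96.44 ppm.
Deficit to target: 106 − 96.44 = 9.56 mg/L.
Mass: 9.56 mg/L × 2,130,000 L = 20,360 g cyanuric acid.

20.4 kg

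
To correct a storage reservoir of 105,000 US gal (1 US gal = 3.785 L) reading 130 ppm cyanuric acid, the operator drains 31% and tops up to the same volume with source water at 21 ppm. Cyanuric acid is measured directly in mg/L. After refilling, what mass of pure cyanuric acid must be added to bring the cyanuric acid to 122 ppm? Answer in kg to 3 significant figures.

10.2 kg

Volume: 105,000 US gal × 3.785 L/gal = 397,425 L.
After draining 31% and refilling: 130 × 0.69 + 21 × 0.31 = 96.21 ppm.
Deficit to target: 122 − 96.21 = 25.79 mg/L.
Mass: 25.79 mg/L × 397,425 L = 10,250 g cyanuric acid.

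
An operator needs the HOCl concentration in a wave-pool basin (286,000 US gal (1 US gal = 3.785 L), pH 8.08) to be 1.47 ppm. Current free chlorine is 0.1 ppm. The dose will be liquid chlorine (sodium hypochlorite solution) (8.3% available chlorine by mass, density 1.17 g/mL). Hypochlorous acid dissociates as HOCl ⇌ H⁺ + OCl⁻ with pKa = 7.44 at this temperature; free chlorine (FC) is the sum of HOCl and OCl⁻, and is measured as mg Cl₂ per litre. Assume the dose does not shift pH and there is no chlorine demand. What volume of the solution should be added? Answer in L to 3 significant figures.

Volume: 286,000 US gal × 3.785 L/gal = 1,082,510 L.
[OCl⁻]/[HOCl] = 10^(pH − pKa) = 10^(8.08 − 7.44) = 4.365; fraction as HOCl = 1/(1 + 4.365) = 0.1864.
Free chlorine required for 1.47 ppm HOCl: 1.47 / 0.1864 = 7.887 ppm.
FC to add: 7.887 − 0.1 = 7.787 mg/L as Cl₂.
Cl₂ equivalent: 7.787 mg/L × 1,082,510 L = 8429 g.
Product at 8.3% available Cl: 8429 / 0.083 = 101,600 g.
Volume: 101,600 g ÷ 1.17 g/mL = 86,800 mL.

86.8 L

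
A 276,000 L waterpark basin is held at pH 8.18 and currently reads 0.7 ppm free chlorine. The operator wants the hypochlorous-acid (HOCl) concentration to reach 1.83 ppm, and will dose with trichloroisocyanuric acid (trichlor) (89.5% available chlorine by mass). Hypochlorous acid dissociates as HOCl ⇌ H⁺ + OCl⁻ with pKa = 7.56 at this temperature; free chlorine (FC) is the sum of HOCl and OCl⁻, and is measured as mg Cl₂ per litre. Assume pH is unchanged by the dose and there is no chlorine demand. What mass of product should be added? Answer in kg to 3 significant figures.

[OCl⁻]/[HOCl] = 10^(pH − pKa) = 10^(8.18 − 7.56) = 4.169; fraction as HOCl = 1/(1 + 4.169) = 0.1935.
Free chlorine required for 1.83 ppm HOCl: 1.83 / 0.1935 = 9.459 ppm.
FC to add: 9.459 − 0.7 = 8.759 mg/L as Cl₂.
Cl₂ equivalent: 8.759 mg/L × 276,000 L = 2417 g.
Product at 89.5% available Cl: 2417 / 0.895 = 2701 g.

2.70 kg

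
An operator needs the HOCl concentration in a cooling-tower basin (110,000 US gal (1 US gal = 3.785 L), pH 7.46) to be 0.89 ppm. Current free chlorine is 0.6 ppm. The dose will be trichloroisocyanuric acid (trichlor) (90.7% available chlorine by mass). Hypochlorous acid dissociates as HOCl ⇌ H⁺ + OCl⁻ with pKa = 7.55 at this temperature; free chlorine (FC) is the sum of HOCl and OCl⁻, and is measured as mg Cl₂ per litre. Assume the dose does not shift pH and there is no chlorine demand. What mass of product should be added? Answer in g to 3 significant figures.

465 g

Volume: 110,000 US gal × 3.785 L/gal = 416,350 L.
[OCl⁻]/[HOCl] = 10^(pH − pKa) = 10^(7.46 − 7.55) = 0.8128; fraction as HOCl = 1/(1 + 0.8128) = 0.5516.
Free chlorine required for 0.89 ppm HOCl: 0.89 / 0.5516 = 1.613 ppm.
FC to add: 1.613 − 0.6 = 1.013 mg/L as Cl₂.
Cl₂ equivalent: 1.013 mg/L × 416,350 L = 421.9 g.
Product at 90.7% available Cl: 421.9 / 0.907 = 465.2 g.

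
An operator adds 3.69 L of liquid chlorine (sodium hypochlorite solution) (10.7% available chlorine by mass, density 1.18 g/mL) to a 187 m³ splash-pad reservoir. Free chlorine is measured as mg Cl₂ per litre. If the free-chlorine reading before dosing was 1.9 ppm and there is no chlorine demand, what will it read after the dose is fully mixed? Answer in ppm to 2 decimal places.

4.39 ppm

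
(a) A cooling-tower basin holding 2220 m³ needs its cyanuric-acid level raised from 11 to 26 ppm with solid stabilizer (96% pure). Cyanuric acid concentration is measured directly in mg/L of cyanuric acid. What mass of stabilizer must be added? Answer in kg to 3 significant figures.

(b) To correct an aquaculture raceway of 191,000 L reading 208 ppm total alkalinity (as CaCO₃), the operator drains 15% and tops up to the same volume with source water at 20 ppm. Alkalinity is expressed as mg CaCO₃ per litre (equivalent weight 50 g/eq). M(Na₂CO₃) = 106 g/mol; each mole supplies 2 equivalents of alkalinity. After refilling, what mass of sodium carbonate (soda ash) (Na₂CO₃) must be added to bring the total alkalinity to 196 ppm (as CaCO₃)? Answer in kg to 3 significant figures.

(a) Volume: 2220 m³ = 2,220,000 L.
(a) CYA to add: (26 − 11) = 15 mg/L × 2,220,000 L = 33,300 g cyanuric acid.
(a) At 96% purity: 33,300 / 0.96 = 34,690 g product.

(b) After draining 15% and refilling: 208 × 0.85 + 20 × 0.15 = 179.8 ppm.
(b) Deficit to target: 196 − 179.8 = 16.2 mg/L.
(b) As CaCO₃: 16.2 mg/L × 191,000 L = 3094 g; ÷ 50 g/eq ÷ 2 = 30.94 mol Na₂CO₃.
(b) Mass: 30.94 × 106 = 3280 g.

(a) 34.7 kg; (b) 3.28 kg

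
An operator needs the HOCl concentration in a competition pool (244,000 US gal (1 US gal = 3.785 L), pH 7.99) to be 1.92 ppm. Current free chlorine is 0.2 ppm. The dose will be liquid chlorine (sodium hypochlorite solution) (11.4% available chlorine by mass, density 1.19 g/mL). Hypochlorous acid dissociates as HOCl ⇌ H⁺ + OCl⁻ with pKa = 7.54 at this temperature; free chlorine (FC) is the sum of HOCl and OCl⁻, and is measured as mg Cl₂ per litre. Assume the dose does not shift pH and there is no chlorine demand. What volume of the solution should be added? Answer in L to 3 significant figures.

Volume: 244,000 US gal × 3.785 L/gal = 923,540 L.
[OCl⁻]/[HOCl] = 10^(pH − pKa) = 10^(7.99 − 7.54) = 2.818; fraction as HOCl = 1/(1 + 2.818) = 0.2619.
Free chlorine required for 1.92 ppm HOCl: 1.92 / 0.2619 = 7.331 ppm.
FC to add: 7.331 − 0.2 = 7.131 mg/L as Cl₂.
Cl₂ equivalent: 7.131 mg/L × 923,540 L = 6586 g.
Product at 11.4% available Cl: 6586 / 0.114 = 57,770 g.
Volume: 57,770 g ÷ 1.19 g/mL = 48,550 mL.

48.5 L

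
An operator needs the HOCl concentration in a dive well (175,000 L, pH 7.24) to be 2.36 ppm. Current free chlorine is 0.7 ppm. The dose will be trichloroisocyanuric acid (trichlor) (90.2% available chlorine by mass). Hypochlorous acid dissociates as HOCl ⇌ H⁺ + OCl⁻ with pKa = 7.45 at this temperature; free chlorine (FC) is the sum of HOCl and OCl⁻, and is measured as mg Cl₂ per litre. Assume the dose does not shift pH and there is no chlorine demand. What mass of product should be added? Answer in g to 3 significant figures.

604 g

[OCl⁻]/[HOCl] = 10^(pH − pKa) = 10^(7.24 − 7.45) = 0.6166; fraction as HOCl = 1/(1 + 0.6166) = 0.6186.
Free chlorine required for 2.36 ppm HOCl: 2.36 / 0.6186 = 3.815 ppm.
FC to add: 3.815 − 0.7 = 3.115 mg/L as Cl₂.
Cl₂ equivalent: 3.115 mg/L × 175,000 L = 545.2 g.
Product at 90.2% available Cl: 545.2 / 0.902 = 604.4 g.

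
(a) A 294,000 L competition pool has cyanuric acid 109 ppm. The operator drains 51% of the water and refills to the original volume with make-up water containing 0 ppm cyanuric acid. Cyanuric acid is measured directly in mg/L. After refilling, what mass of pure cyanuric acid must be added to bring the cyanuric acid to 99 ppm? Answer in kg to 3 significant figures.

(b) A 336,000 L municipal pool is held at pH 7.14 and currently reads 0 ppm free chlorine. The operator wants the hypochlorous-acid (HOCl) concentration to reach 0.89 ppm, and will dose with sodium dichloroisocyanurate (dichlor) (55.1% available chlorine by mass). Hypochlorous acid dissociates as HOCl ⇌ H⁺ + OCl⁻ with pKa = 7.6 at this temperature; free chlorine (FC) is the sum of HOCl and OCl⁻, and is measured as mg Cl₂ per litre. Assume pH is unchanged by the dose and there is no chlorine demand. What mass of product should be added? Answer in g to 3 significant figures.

(a) 13.4 kg; (b) 731 g

(a) After draining 51% and refilling: 109 × 0.49 + 0 × 0.51 = 53.41 ppm.
(a) Deficit to target: 99 − 53.41 = 45.59 mg/L.
(a) Mass: 45.59 mg/L × 294,000 L = 13,400 g cyanuric acid.

(b) [OCl⁻]/[HOCl] = 10^(pH − pKa) = 10^(7.14 − 7.6) = 0.3467; fraction as HOCl = 1/(1 + 0.3467) = 0.7425.
(b) Free chlorine required for 0.89 ppm HOCl: 0.89 / 0.7425 = 1.199 ppm.
(b) FC to add: 1.199 − 0 = 1.199 mg/L as Cl₂.
(b) Cl₂ equivalent: 1.199 mg/L × 336,000 L = 402.7 g.
(b) Product at 55.1% available Cl: 402.7 / 0.551 = 730.9 g.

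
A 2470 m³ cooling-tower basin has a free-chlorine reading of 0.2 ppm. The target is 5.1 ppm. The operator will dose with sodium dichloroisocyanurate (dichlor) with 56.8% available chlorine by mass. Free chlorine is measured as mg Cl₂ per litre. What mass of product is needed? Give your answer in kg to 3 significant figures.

21.3 kg

Volume: 2470 m³ = 2,470,000 L.
Chlorine deficit: 5.1 − 0.2 = 4.9 ppm = 4.9 mg/L as Cl₂.
Cl₂ equivalent needed: 4.9 mg/L × 2,470,000 L = 12,100,000 mg = 12,100 g.
Product at 56.8% available chlorine: 12,100 / 0.568 = 21,310 g.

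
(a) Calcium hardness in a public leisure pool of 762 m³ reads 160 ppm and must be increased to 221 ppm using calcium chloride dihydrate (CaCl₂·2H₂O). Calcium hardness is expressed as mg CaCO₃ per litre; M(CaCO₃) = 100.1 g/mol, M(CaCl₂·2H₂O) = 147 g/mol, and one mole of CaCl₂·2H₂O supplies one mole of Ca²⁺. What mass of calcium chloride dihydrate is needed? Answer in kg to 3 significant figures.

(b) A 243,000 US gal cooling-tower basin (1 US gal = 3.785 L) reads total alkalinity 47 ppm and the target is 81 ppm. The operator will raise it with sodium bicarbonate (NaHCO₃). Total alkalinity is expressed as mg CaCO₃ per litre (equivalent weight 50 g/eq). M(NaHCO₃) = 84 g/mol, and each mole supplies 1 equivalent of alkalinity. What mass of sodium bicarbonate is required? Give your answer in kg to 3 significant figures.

(a) Volume: 762 m³ = 762,000 L.
(a) Hardness to add: (221 − 160) = 61 mg/L as CaCO₃ × 762,000 L = 46,480 g as CaCO₃.
(a) Moles of Ca²⁺ (1 mol Ca²⁺ ≡ 1 mol CaCO₃): 46,480 / 100.1 g/mol = 464.4 mol.
(a) Mass of CaCl₂·2H₂O: 464.4 × 147 = 68,260 g.

(b) Volume: 243,000 US gal × 3.785 L/gal = 919,755 L.
(b) Alkalinity to add: (81 − 47) = 34 mg/L as CaCO₃ × 919,755 L = 31,270 g as CaCO₃.
(b) Equivalents: 31,270 g ÷ 50 g/eq = 625.4 eq.
(b) NaHCO₃ supplies 1 eq per mole → 625.4 mol.
(b) Mass: 625.4 mol × 84 g/mol = 52,540 g.

(a) 68.3 kg; (b) 52.5 kg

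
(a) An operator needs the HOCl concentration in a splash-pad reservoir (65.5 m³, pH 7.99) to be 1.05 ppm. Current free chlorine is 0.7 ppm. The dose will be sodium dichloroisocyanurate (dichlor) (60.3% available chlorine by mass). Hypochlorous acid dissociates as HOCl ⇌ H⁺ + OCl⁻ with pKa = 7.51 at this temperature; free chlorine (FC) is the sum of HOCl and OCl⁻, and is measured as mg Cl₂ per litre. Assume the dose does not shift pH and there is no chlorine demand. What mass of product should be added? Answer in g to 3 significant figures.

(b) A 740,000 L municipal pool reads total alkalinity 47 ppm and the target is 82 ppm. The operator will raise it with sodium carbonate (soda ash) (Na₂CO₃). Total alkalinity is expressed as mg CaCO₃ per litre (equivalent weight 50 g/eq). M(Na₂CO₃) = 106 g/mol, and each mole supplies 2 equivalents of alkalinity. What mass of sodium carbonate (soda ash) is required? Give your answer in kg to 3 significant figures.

(a) 382 g; (b) 27.5 kg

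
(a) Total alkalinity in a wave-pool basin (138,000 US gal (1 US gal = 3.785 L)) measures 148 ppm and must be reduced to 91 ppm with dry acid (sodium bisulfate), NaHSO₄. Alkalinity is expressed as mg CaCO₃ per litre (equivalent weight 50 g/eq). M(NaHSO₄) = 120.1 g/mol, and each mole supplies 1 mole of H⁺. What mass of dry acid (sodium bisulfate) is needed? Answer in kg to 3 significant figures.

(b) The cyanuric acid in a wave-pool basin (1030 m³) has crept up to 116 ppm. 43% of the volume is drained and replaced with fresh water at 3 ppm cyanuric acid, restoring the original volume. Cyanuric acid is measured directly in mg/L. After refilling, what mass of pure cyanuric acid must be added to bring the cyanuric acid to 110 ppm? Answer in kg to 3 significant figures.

(a) 71.5 kg; (b) 43.9 kg

(a) Volume: 138,000 US gal × 3.785 L/gal = 522,330 L.
(a) Alkalinity to neutralize: (148 − 91) = 57 mg/L as CaCO₃ × 522,330 L = 29,770 g as CaCO₃.
(a) Equivalents of H⁺ required: 29,770 ÷ 50 g/eq = 595.5 eq = 595.5 mol NaHSO₄.
(a) Mass of NaHSO₄: 595.5 × 120.1 = 71,510 g.

(b) Volume: 1030 m³ = 1,030,000 L.
(b) After draining 43% and refilling: 116 × 0.57 + 3 × 0.43 = 67.41 ppm.
(b) Deficit to target: 110 − 67.41 = 42.59 mg/L.
(b) Mass: 42.59 mg/L × 1,030,000 L = 43,870 g cyanuric acid.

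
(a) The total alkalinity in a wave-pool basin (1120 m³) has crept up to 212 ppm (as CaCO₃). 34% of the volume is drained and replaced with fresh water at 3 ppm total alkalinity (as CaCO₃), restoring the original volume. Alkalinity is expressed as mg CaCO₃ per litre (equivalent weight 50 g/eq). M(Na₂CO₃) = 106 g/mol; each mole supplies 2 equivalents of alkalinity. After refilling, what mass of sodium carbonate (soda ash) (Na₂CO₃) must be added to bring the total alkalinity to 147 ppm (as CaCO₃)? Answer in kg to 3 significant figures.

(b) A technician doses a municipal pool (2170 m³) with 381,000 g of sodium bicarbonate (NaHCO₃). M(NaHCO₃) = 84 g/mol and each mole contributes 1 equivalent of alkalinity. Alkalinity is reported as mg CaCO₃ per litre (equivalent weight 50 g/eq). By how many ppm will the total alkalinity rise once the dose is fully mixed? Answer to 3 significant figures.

(a) Volume: 1120 m³ = 1,120,000 L.
(a) After draining 34% and refilling: 212 × 0.66 + 3 × 0.34 = 140.94 ppm.
(a) Deficit to target: 147 − 140.94 = 6.06 mg/L.
(a) As CaCO₃: 6.06 mg/L × 1,120,000 L = 6787 g; ÷ 50 g/eq ÷ 2 = 67.87 mol Na₂CO₃.
(a) Mass: 67.87 × 106 = 7194 g.

(b) Volume: 2170 m³ = 2,170,000 L.
(b) Moles of NaHCO₃: 381,000 g ÷ 84 g/mol = 4536 mol → 4536 eq of alkalinity.
(b) As CaCO₃: 4536 eq × 50 g/eq = 226,800 g.
(b) Rise: 226,800 g / 2,170,000 L × 1000 = 104.5 mg/L.

(a) 7.19 kg; (b) 105 ppm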